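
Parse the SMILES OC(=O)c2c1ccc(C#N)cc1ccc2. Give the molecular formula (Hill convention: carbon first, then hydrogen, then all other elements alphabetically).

Walk through each heavy atom and fill implicit hydrogens from standard valence (C 4, N 3, O 2, S 2, halogen 1); for lowercase aromatic atoms, an aromatic c carries 1 H when it has two neighbours and 0 H with three, and aromatic n carries 0 H:
  atom 1: O, bond orders sum to 1 (valence 2) → 1 H
  atom 2: C, bond orders sum to 4 (valence 4) → 0 H
  atom 3: O, bond orders sum to 2 (valence 2) → 0 H
  atom 4: aromatic c, 3 neighbours → 0 H
  atom 5: aromatic c, 3 neighbours → 0 H
  atom 6: aromatic c, 2 neighbours → 1 H
  atom 7: aromatic c, 2 neighbours → 1 H
  atom 8: aromatic c, 3 neighbours → 0 H
  atom 9: C, bond orders sum to 4 (valence 4) → 0 H
  atom 10: N, bond orders sum to 3 (valence 3) → 0 H
  atom 11: aromatic c, 2 neighbours → 1 H
  atom 12: aromatic c, 3 neighbours → 0 H
  atom 13: aromatic c, 2 neighbours → 1 H
  atom 14: aromatic c, 2 neighbours → 1 H
  atom 15: aromatic c, 2 neighbours → 1 H
Totals → C:12, H:7, N:1, O:2.

C12H7NO2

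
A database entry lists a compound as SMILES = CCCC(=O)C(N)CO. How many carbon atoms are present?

Count every carbon token in the SMILES (each C, including those in ring-closure positions and inside branches).
Carbon count: 6.

6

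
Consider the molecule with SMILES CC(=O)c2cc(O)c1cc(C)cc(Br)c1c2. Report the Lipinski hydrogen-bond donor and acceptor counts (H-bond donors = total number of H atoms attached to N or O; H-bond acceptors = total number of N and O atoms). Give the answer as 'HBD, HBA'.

1, 2

Donors: find every N or O and count the H atoms it carries.
  atom 3 (O): bond orders sum to 2 → 0 H
  atom 7 (O): bond orders sum to 1 → 1 H
Lipinski HBD = 1.
Acceptors: N atoms = 0, O atoms = 2 → HBA = 2.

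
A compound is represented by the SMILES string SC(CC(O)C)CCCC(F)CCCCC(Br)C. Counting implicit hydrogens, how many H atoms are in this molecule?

28

Walk through each heavy atom and fill implicit hydrogens from standard valence (C 4, N 3, O 2, S 2, halogen 1):
  atom 1: S, bond orders sum to 1 (valence 2) → 1 H
  atom 2: C, bond orders sum to 3 (valence 4) → 1 H
  atom 3: C, bond orders sum to 2 (valence 4) → 2 H
  atom 4: C, bond orders sum to 3 (valence 4) → 1 H
  atom 5: O, bond orders sum to 1 (valence 2) → 1 H
  atom 6: C, bond orders sum to 1 (valence 4) → 3 H
  atom 7: C, bond orders sum to 2 (valence 4) → 2 H
  atom 8: C, bond orders sum to 2 (valence 4) → 2 H
  atom 9: C, bond orders sum to 2 (valence 4) → 2 H
  atom 10: C, bond orders sum to 3 (valence 4) → 1 H
  atom 11: F (halogen, monovalent) → 0 H
  atom 12: C, bond orders sum to 2 (valence 4) → 2 H
  atom 13: C, bond orders sum to 2 (valence 4) → 2 H
  atom 14: C, bond orders sum to 2 (valence 4) → 2 H
  atom 15: C, bond orders sum to 2 (valence 4) → 2 H
  atom 16: C, bond orders sum to 3 (valence 4) → 1 H
  atom 17: Br (halogen, monovalent) → 0 H
  atom 18: C, bond orders sum to 1 (valence 4) → 3 H
Total hydrogens: 28.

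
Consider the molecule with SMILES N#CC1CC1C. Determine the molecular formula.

C5H7N

Walk through each heavy atom and fill implicit hydrogens from standard valence (C 4, N 3, O 2, S 2, halogen 1):
  atom 1: N, bond orders sum to 3 (valence 3) → 0 H
  atom 2: C, bond orders sum to 4 (valence 4) → 0 H
  atom 3: C, bond orders sum to 3 (valence 4) → 1 H
  atom 4: C, bond orders sum to 2 (valence 4) → 2 H
  atom 5: C, bond orders sum to 3 (valence 4) → 1 H
  atom 6: C, bond orders sum to 1 (valence 4) → 3 H
Totals → C:5, H:7, N:1.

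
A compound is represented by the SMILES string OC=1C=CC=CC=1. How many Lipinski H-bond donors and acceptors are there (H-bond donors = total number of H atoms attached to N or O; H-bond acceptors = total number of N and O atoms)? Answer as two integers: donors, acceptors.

1, 1

Donors: find every N or O and count the H atoms it carries.
  atom 1 (O): bond orders sum to 1 → 1 H
Lipinski HBD = 1.
Acceptors: N atoms = 0, O atoms = 1 → HBA = 1.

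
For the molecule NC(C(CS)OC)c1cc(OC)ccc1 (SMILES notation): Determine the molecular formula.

Walk through each heavy atom and fill implicit hydrogens from standard valence (C 4, N 3, O 2, S 2, halogen 1); for lowercase aromatic atoms, an aromatic c carries 1 H when it has two neighbours and 0 H with three, and aromatic n carries 0 H:
  atom 1: N, bond orders sum to 1 (valence 3) → 2 H
  atom 2: C, bond orders sum to 3 (valence 4) → 1 H
  atom 3: C, bond orders sum to 3 (valence 4) → 1 H
  atom 4: C, bond orders sum to 2 (valence 4) → 2 H
  atom 5: S, bond orders sum to 1 (valence 2) → 1 H
  atom 6: O, bond orders sum to 2 (valence 2) → 0 H
  atom 7: C, bond orders sum to 1 (valence 4) → 3 H
  atom 8: aromatic c, 3 neighbours → 0 H
  atom 9: aromatic c, 2 neighbours → 1 H
  atom 10: aromatic c, 3 neighbours → 0 H
  atom 11: O, bond orders sum to 2 (valence 2) → 0 H
  atom 12: C, bond orders sum to 1 (valence 4) → 3 H
  atom 13: aromatic c, 2 neighbours → 1 H
  atom 14: aromatic c, 2 neighbours → 1 H
  atom 15: aromatic c, 2 neighbours → 1 H
Totals → C:11, H:17, N:1, O:2, S:1.
In Hill order: C11H17NO2S.

C11H17NO2S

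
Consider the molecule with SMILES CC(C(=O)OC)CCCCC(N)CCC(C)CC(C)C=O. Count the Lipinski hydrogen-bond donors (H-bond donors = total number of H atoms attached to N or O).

Donors: find every N or O and count the H atoms it carries.
  atom 4 (O): bond orders sum to 2 → 0 H
  atom 5 (O): bond orders sum to 2 → 0 H
  atom 12 (N): bond orders sum to 1 → 2 H
  atom 21 (O): bond orders sum to 2 → 0 H
Lipinski HBD = 2.

2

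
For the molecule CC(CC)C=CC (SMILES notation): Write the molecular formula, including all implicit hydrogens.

C7H14

Walk through each heavy atom and fill implicit hydrogens from standard valence (C 4, N 3, O 2, S 2, halogen 1):
  atom 1: C, bond orders sum to 1 (valence 4) → 3 H
  atom 2: C, bond orders sum to 3 (valence 4) → 1 H
  atom 3: C, bond orders sum to 2 (valence 4) → 2 H
  atom 4: C, bond orders sum to 1 (valence 4) → 3 H
  atom 5: C, bond orders sum to 3 (valence 4) → 1 H
  atom 6: C, bond orders sum to 3 (valence 4) → 1 H
  atom 7: C, bond orders sum to 1 (valence 4) → 3 H
Totals → C:7, H:14.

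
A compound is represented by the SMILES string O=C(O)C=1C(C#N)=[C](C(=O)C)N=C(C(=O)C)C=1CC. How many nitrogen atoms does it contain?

Scan the SMILES for N atoms (remember two-letter symbols like Cl and Br are single atoms).
Nitrogen count: 2.

2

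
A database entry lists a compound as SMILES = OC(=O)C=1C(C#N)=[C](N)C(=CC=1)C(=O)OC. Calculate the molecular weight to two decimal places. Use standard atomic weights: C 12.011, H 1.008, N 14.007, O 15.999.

220.18 g/mol

First, the molecular formula is C10H8N2O4 (counting implicit H from valence).
  C: 10 × 12.011 = 120.110
  H: 8 × 1.008 = 8.064
  N: 2 × 14.007 = 28.014
  O: 4 × 15.999 = 63.996
Sum: 10×12.011 + 8×1.008 + 2×14.007 + 4×15.999 = 220.184 → 220.18 g/mol.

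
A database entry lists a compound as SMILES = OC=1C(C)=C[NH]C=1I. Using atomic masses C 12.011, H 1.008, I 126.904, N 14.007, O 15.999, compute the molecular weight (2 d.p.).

223.01 g/mol

First, the molecular formula is C5H6INO (counting implicit H from valence).
  C: 5 × 12.011 = 60.055
  H: 6 × 1.008 = 6.048
  I: 1 × 126.904 = 126.904
  N: 1 × 14.007 = 14.007
  O: 1 × 15.999 = 15.999
Sum: 5×12.011 + 6×1.008 + 1×126.904 + 1×14.007 + 1×15.999 = 223.013 → 223.01 g/mol.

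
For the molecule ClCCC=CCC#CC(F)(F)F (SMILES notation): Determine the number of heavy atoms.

Every atom symbol written in the SMILES (organic subset) is one heavy atom; implicit H are not written.
Heavy atoms by element → C:8, Cl:1, F:3.
Total: 12.

12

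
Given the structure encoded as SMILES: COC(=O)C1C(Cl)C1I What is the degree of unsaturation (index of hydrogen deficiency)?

Degree of unsaturation = (number of rings) + (number of π bonds).
Ring closures in the SMILES: 1.
π bonds: 1 double bond (each 1 DoU) → 1 DoU from unsaturation.
Total DoU = 1 + 1 = 2.

2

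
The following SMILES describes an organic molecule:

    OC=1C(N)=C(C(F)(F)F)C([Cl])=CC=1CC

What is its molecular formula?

C9H9ClF3NO

Walk through each heavy atom and fill implicit hydrogens from standard valence (C 4, N 3, O 2, S 2, halogen 1):
  atom 1: O, bond orders sum to 1 (valence 2) → 1 H
  atom 2: C, bond orders sum to 4 (valence 4) → 0 H
  atom 3: C, bond orders sum to 4 (valence 4) → 0 H
  atom 4: N, bond orders sum to 1 (valence 3) → 2 H
  atom 5: C, bond orders sum to 4 (valence 4) → 0 H
  atom 6: C, bond orders sum to 4 (valence 4) → 0 H
  atom 7: F (halogen, monovalent) → 0 H
  atom 8: F (halogen, monovalent) → 0 H
  atom 9: F (halogen, monovalent) → 0 H
  atom 10: C, bond orders sum to 4 (valence 4) → 0 H
  atom 11: Cl with explicit H count 0
  atom 12: C, bond orders sum to 3 (valence 4) → 1 H
  atom 13: C, bond orders sum to 4 (valence 4) → 0 H
  atom 14: C, bond orders sum to 2 (valence 4) → 2 H
  atom 15: C, bond orders sum to 1 (valence 4) → 3 H
Totals → C:9, H:9, Cl:1, F:3, N:1, O:1.
In Hill order: C9H9ClF3NO.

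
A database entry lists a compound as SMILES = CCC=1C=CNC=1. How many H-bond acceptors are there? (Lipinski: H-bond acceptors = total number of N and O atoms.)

N atoms: 1; O atoms: 0.
Lipinski HBA = 1 + 0 = 1.

1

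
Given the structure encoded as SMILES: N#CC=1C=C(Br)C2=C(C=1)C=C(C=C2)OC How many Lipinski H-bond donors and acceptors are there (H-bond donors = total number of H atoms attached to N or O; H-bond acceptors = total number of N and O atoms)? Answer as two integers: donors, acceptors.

Donors: find every N or O and count the H atoms it carries.
  atom 1 (N): bond orders sum to 3 → 0 H
  atom 14 (O): bond orders sum to 2 → 0 H
Lipinski HBD = 0.
Acceptors: N atoms = 1, O atoms = 1 → HBA = 2.

0, 2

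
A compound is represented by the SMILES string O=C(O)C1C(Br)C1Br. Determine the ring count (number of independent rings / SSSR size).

In SMILES, each pair of matching ring-closure digits denotes one ring-closing bond; the number of such bonds equals the number of independent rings.
Ring-closure bonds here: 1.

1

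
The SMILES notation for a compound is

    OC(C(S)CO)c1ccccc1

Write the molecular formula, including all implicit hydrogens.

Walk through each heavy atom and fill implicit hydrogens from standard valence (C 4, N 3, O 2, S 2, halogen 1); for lowercase aromatic atoms, an aromatic c carries 1 H when it has two neighbours and 0 H with three, and aromatic n carries 0 H:
  atom 1: O, bond orders sum to 1 (valence 2) → 1 H
  atom 2: C, bond orders sum to 3 (valence 4) → 1 H
  atom 3: C, bond orders sum to 3 (valence 4) → 1 H
  atom 4: S, bond orders sum to 1 (valence 2) → 1 H
  atom 5: C, bond orders sum to 2 (valence 4) → 2 H
  atom 6: O, bond orders sum to 1 (valence 2) → 1 H
  atom 7: aromatic c, 3 neighbours → 0 H
  atom 8: aromatic c, 2 neighbours → 1 H
  atom 9: aromatic c, 2 neighbours → 1 H
  atom 10: aromatic c, 2 neighbours → 1 H
  atom 11: aromatic c, 2 neighbours → 1 H
  atom 12: aromatic c, 2 neighbours → 1 H
Totals → C:9, H:12, O:2, S:1.
In Hill order: C9H12O2S.

C9H12O2S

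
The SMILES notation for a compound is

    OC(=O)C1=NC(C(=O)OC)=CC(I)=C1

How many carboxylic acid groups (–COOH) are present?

1

The carboxylic acid motif appears at heavy-atom position 2 in the SMILES.
Other groups present: 1 ester.
Carboxylic acid count: 1.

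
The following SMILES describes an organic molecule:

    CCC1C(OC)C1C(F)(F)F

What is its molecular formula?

C7H11F3O

Walk through each heavy atom and fill implicit hydrogens from standard valence (C 4, N 3, O 2, S 2, halogen 1):
  atom 1: C, bond orders sum to 1 (valence 4) → 3 H
  atom 2: C, bond orders sum to 2 (valence 4) → 2 H
  atom 3: C, bond orders sum to 3 (valence 4) → 1 H
  atom 4: C, bond orders sum to 3 (valence 4) → 1 H
  atom 5: O, bond orders sum to 2 (valence 2) → 0 H
  atom 6: C, bond orders sum to 1 (valence 4) → 3 H
  atom 7: C, bond orders sum to 3 (valence 4) → 1 H
  atom 8: C, bond orders sum to 4 (valence 4) → 0 H
  atom 9: F (halogen, monovalent) → 0 H
  atom 10: F (halogen, monovalent) → 0 H
  atom 11: F (halogen, monovalent) → 0 H
Totals → C:7, H:11, F:3, O:1.
In Hill order: C7H11F3O.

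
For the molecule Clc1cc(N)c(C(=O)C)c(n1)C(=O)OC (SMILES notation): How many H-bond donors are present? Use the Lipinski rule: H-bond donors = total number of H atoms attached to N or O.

2

Donors: find every N or O and count the H atoms it carries.
  atom 5 (N): bond orders sum to 1 → 2 H
  atom 8 (O): bond orders sum to 2 → 0 H
  atom 11 (N): bond orders sum to 3 → 0 H
  atom 13 (O): bond orders sum to 2 → 0 H
  atom 14 (O): bond orders sum to 2 → 0 H
Lipinski HBD = 2.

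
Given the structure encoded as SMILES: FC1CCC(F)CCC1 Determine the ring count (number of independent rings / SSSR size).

In SMILES, each pair of matching ring-closure digits denotes one ring-closing bond; the number of such bonds equals the number of independent rings.
Ring-closure bonds here: 1.

1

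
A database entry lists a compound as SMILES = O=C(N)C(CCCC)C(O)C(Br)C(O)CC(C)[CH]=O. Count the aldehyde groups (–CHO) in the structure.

1

The aldehyde motif appears at heavy-atom position 18 in the SMILES.
Other groups present: 1 amide, 2 hydroxyl.
Aldehyde count: 1.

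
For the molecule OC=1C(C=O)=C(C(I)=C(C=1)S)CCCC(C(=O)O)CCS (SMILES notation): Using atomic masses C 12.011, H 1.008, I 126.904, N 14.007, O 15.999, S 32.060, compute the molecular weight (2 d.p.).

440.31 g/mol

First, the molecular formula is C14H17IO4S2 (counting implicit H from valence).
  C: 14 × 12.011 = 168.154
  H: 17 × 1.008 = 17.136
  I: 1 × 126.904 = 126.904
  O: 4 × 15.999 = 63.996
  S: 2 × 32.060 = 64.120
Sum: 14×12.011 + 17×1.008 + 1×126.904 + 4×15.999 + 2×32.060 = 440.310 → 440.31 g/mol.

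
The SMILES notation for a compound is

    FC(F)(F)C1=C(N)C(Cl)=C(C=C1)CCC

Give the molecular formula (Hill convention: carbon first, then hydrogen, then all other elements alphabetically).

Walk through each heavy atom and fill implicit hydrogens from standard valence (C 4, N 3, O 2, S 2, halogen 1):
  atom 1: F (halogen, monovalent) → 0 H
  atom 2: C, bond orders sum to 4 (valence 4) → 0 H
  atom 3: F (halogen, monovalent) → 0 H
  atom 4: F (halogen, monovalent) → 0 H
  atom 5: C, bond orders sum to 4 (valence 4) → 0 H
  atom 6: C, bond orders sum to 4 (valence 4) → 0 H
  atom 7: N, bond orders sum to 1 (valence 3) → 2 H
  atom 8: C, bond orders sum to 4 (valence 4) → 0 H
  atom 9: Cl (halogen, monovalent) → 0 H
  atom 10: C, bond orders sum to 4 (valence 4) → 0 H
  atom 11: C, bond orders sum to 3 (valence 4) → 1 H
  atom 12: C, bond orders sum to 3 (valence 4) → 1 H
  atom 13: C, bond orders sum to 2 (valence 4) → 2 H
  atom 14: C, bond orders sum to 2 (valence 4) → 2 H
  atom 15: C, bond orders sum to 1 (valence 4) → 3 H
Totals → C:10, H:11, Cl:1, F:3, N:1.
In Hill order: C10H11ClF3N.

C10H11ClF3N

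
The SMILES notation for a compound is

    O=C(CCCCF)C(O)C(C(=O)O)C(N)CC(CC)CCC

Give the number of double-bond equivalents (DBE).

Molecular formula: C16H30FNO4.
DoU = (2C + 2 + N − H − X) / 2, where X is the halogen count and O/S are ignored.
    = (2·16 + 2 + 1 − 30 − 1) / 2 = 4 / 2 = 2.

2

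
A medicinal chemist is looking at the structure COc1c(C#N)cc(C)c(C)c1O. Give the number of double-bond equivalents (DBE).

Molecular formula: C10H11NO2.
DoU = (2C + 2 + N − H − X) / 2, where X is the halogen count and O/S are ignored.
    = (2·10 + 2 + 1 − 11 − 0) / 2 = 12 / 2 = 6.

6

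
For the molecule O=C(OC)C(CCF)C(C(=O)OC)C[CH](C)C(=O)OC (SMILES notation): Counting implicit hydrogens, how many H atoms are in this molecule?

21

Walk through each heavy atom and fill implicit hydrogens from standard valence (C 4, N 3, O 2, S 2, halogen 1):
  atom 1: O, bond orders sum to 2 (valence 2) → 0 H
  atom 2: C, bond orders sum to 4 (valence 4) → 0 H
  atom 3: O, bond orders sum to 2 (valence 2) → 0 H
  atom 4: C, bond orders sum to 1 (valence 4) → 3 H
  atom 5: C, bond orders sum to 3 (valence 4) → 1 H
  atom 6: C, bond orders sum to 2 (valence 4) → 2 H
  atom 7: C, bond orders sum to 2 (valence 4) → 2 H
  atom 8: F (halogen, monovalent) → 0 H
  atom 9: C, bond orders sum to 3 (valence 4) → 1 H
  atom 10: C, bond orders sum to 4 (valence 4) → 0 H
  atom 11: O, bond orders sum to 2 (valence 2) → 0 H
  atom 12: O, bond orders sum to 2 (valence 2) → 0 H
  atom 13: C, bond orders sum to 1 (valence 4) → 3 H
  atom 14: C, bond orders sum to 2 (valence 4) → 2 H
  atom 15: C with explicit H count 1
  atom 16: C, bond orders sum to 1 (valence 4) → 3 H
  atom 17: C, bond orders sum to 4 (valence 4) → 0 H
  atom 18: O, bond orders sum to 2 (valence 2) → 0 H
  atom 19: O, bond orders sum to 2 (valence 2) → 0 H
  atom 20: C, bond orders sum to 1 (valence 4) → 3 H
Total hydrogens: 21.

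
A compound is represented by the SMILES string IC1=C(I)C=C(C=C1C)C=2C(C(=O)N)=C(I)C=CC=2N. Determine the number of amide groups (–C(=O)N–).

1

The amide motif appears at heavy-atom position 12 in the SMILES.
Other groups present: 1 primary amine.
Amide count: 1.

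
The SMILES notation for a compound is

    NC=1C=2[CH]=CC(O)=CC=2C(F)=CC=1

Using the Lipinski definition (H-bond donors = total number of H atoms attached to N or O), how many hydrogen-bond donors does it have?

Donors: find every N or O and count the H atoms it carries.
  atom 1 (N): bond orders sum to 1 → 2 H
  atom 7 (O): bond orders sum to 1 → 1 H
Lipinski HBD = 3.

3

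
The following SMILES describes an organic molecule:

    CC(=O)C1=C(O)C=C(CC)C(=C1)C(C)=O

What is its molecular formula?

C12H14O3

Walk through each heavy atom and fill implicit hydrogens from standard valence (C 4, N 3, O 2, S 2, halogen 1):
  atom 1: C, bond orders sum to 1 (valence 4) → 3 H
  atom 2: C, bond orders sum to 4 (valence 4) → 0 H
  atom 3: O, bond orders sum to 2 (valence 2) → 0 H
  atom 4: C, bond orders sum to 4 (valence 4) → 0 H
  atom 5: C, bond orders sum to 4 (valence 4) → 0 H
  atom 6: O, bond orders sum to 1 (valence 2) → 1 H
  atom 7: C, bond orders sum to 3 (valence 4) → 1 H
  atom 8: C, bond orders sum to 4 (valence 4) → 0 H
  atom 9: C, bond orders sum to 2 (valence 4) → 2 H
  atom 10: C, bond orders sum to 1 (valence 4) → 3 H
  atom 11: C, bond orders sum to 4 (valence 4) → 0 H
  atom 12: C, bond orders sum to 3 (valence 4) → 1 H
  atom 13: C, bond orders sum to 4 (valence 4) → 0 H
  atom 14: C, bond orders sum to 1 (valence 4) → 3 H
  atom 15: O, bond orders sum to 2 (valence 2) → 0 H
Totals → C:12, H:14, O:3.
In Hill order: C12H14O3.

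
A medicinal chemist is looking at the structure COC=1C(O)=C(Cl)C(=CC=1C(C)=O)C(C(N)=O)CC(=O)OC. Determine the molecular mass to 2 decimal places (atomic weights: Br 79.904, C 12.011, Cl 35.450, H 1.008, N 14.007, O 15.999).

First, the molecular formula is C14H16ClNO6 (counting implicit H from valence).
  C: 14 × 12.011 = 168.154
  Cl: 1 × 35.450 = 35.450
  H: 16 × 1.008 = 16.128
  N: 1 × 14.007 = 14.007
  O: 6 × 15.999 = 95.994
Sum: 14×12.011 + 1×35.450 + 16×1.008 + 1×14.007 + 6×15.999 = 329.733 → 329.73 g/mol.

329.73 g/mol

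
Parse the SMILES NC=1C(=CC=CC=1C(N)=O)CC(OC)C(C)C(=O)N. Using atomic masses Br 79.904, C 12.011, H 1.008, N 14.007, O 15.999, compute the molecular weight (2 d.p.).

First, the molecular formula is C13H19N3O3 (counting implicit H from valence).
  C: 13 × 12.011 = 156.143
  H: 19 × 1.008 = 19.152
  N: 3 × 14.007 = 42.021
  O: 3 × 15.999 = 47.997
Sum: 13×12.011 + 19×1.008 + 3×14.007 + 3×15.999 = 265.313 → 265.31 g/mol.

265.31 g/mol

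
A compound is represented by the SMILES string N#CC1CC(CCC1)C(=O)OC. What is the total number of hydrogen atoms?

13

Walk through each heavy atom and fill implicit hydrogens from standard valence (C 4, N 3, O 2, S 2, halogen 1):
  atom 1: N, bond orders sum to 3 (valence 3) → 0 H
  atom 2: C, bond orders sum to 4 (valence 4) → 0 H
  atom 3: C, bond orders sum to 3 (valence 4) → 1 H
  atom 4: C, bond orders sum to 2 (valence 4) → 2 H
  atom 5: C, bond orders sum to 3 (valence 4) → 1 H
  atom 6: C, bond orders sum to 2 (valence 4) → 2 H
  atom 7: C, bond orders sum to 2 (valence 4) → 2 H
  atom 8: C, bond orders sum to 2 (valence 4) → 2 H
  atom 9: C, bond orders sum to 4 (valence 4) → 0 H
  atom 10: O, bond orders sum to 2 (valence 2) → 0 H
  atom 11: O, bond orders sum to 2 (valence 2) → 0 H
  atom 12: C, bond orders sum to 1 (valence 4) → 3 H
Total hydrogens: 13.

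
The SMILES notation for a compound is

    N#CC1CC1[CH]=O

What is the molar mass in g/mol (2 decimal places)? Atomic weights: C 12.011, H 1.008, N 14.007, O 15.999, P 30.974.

95.10 g/mol

First, the molecular formula is C5H5NO (counting implicit H from valence).
  C: 5 × 12.011 = 60.055
  H: 5 × 1.008 = 5.040
  N: 1 × 14.007 = 14.007
  O: 1 × 15.999 = 15.999
Sum: 5×12.011 + 5×1.008 + 1×14.007 + 1×15.999 = 95.101 → 95.10 g/mol.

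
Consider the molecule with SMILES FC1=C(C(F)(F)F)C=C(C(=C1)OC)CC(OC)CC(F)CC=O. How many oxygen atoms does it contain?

Scan the SMILES for O atoms (remember two-letter symbols like Cl and Br are single atoms).
Oxygen count: 3.

3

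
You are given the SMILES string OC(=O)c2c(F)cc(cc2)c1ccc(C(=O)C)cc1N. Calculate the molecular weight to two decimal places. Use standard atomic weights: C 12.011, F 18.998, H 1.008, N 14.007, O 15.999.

273.26 g/mol

First, the molecular formula is C15H12FNO3 (counting implicit H from valence).
  C: 15 × 12.011 = 180.165
  F: 1 × 18.998 = 18.998
  H: 12 × 1.008 = 12.096
  N: 1 × 14.007 = 14.007
  O: 3 × 15.999 = 47.997
Sum: 15×12.011 + 1×18.998 + 12×1.008 + 1×14.007 + 3×15.999 = 273.263 → 273.26 g/mol.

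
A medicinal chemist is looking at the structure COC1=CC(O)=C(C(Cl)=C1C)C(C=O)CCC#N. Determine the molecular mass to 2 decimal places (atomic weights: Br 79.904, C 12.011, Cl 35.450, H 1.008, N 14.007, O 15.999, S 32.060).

First, the molecular formula is C13H14ClNO3 (counting implicit H from valence).
  C: 13 × 12.011 = 156.143
  Cl: 1 × 35.450 = 35.450
  H: 14 × 1.008 = 14.112
  N: 1 × 14.007 = 14.007
  O: 3 × 15.999 = 47.997
Sum: 13×12.011 + 1×35.450 + 14×1.008 + 1×14.007 + 3×15.999 = 267.709 → 267.71 g/mol.

267.71 g/mol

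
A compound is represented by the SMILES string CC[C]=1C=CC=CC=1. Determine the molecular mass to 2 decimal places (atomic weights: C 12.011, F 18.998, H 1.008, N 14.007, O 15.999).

First, the molecular formula is C8H10 (counting implicit H from valence).
  C: 8 × 12.011 = 96.088
  H: 10 × 1.008 = 10.080
Sum: 8×12.011 + 10×1.008 = 106.168 → 106.17 g/mol.

106.17 g/mol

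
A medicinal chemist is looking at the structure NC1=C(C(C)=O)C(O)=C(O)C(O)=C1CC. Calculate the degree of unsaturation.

5

Molecular formula: C10H13NO4.
DoU = (2C + 2 + N − H − X) / 2, where X is the halogen count and O/S are ignored.
    = (2·10 + 2 + 1 − 13 − 0) / 2 = 10 / 2 = 5.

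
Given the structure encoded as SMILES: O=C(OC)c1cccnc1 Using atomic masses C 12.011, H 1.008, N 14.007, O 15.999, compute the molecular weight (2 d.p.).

137.14 g/mol

First, the molecular formula is C7H7NO2 (counting implicit H from valence).
  C: 7 × 12.011 = 84.077
  H: 7 × 1.008 = 7.056
  N: 1 × 14.007 = 14.007
  O: 2 × 15.999 = 31.998
Sum: 7×12.011 + 7×1.008 + 1×14.007 + 2×15.999 = 137.138 → 137.14 g/mol.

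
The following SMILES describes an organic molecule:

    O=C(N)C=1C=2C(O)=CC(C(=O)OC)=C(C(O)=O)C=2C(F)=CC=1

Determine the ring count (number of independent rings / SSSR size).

In SMILES, each pair of matching ring-closure digits denotes one ring-closing bond; the number of such bonds equals the number of independent rings.
Ring-closure bonds here: 2.

2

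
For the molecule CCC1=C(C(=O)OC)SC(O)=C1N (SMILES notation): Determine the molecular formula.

Walk through each heavy atom and fill implicit hydrogens from standard valence (C 4, N 3, O 2, S 2, halogen 1):
  atom 1: C, bond orders sum to 1 (valence 4) → 3 H
  atom 2: C, bond orders sum to 2 (valence 4) → 2 H
  atom 3: C, bond orders sum to 4 (valence 4) → 0 H
  atom 4: C, bond orders sum to 4 (valence 4) → 0 H
  atom 5: C, bond orders sum to 4 (valence 4) → 0 H
  atom 6: O, bond orders sum to 2 (valence 2) → 0 H
  atom 7: O, bond orders sum to 2 (valence 2) → 0 H
  atom 8: C, bond orders sum to 1 (valence 4) → 3 H
  atom 9: S, bond orders sum to 2 (valence 2) → 0 H
  atom 10: C, bond orders sum to 4 (valence 4) → 0 H
  atom 11: O, bond orders sum to 1 (valence 2) → 1 H
  atom 12: C, bond orders sum to 4 (valence 4) → 0 H
  atom 13: N, bond orders sum to 1 (valence 3) → 2 H
Totals → C:8, H:11, N:1, O:3, S:1.
In Hill order: C8H11NO3S.

C8H11NO3S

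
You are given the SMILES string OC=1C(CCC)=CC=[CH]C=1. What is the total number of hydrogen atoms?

Walk through each heavy atom and fill implicit hydrogens from standard valence (C 4, N 3, O 2, S 2, halogen 1):
  atom 1: O, bond orders sum to 1 (valence 2) → 1 H
  atom 2: C, bond orders sum to 4 (valence 4) → 0 H
  atom 3: C, bond orders sum to 4 (valence 4) → 0 H
  atom 4: C, bond orders sum to 2 (valence 4) → 2 H
  atom 5: C, bond orders sum to 2 (valence 4) → 2 H
  atom 6: C, bond orders sum to 1 (valence 4) → 3 H
  atom 7: C, bond orders sum to 3 (valence 4) → 1 H
  atom 8: C, bond orders sum to 3 (valence 4) → 1 H
  atom 9: C with explicit H count 1
  atom 10: C, bond orders sum to 3 (valence 4) → 1 H
Total hydrogens: 12.

12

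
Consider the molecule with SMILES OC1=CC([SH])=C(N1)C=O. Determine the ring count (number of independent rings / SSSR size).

In SMILES, each pair of matching ring-closure digits denotes one ring-closing bond; the number of such bonds equals the number of independent rings.
Ring-closure bonds here: 1.

1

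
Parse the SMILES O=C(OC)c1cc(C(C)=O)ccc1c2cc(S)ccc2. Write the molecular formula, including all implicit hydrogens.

C16H14O3S

Walk through each heavy atom and fill implicit hydrogens from standard valence (C 4, N 3, O 2, S 2, halogen 1); for lowercase aromatic atoms, an aromatic c carries 1 H when it has two neighbours and 0 H with three, and aromatic n carries 0 H:
  atom 1: O, bond orders sum to 2 (valence 2) → 0 H
  atom 2: C, bond orders sum to 4 (valence 4) → 0 H
  atom 3: O, bond orders sum to 2 (valence 2) → 0 H
  atom 4: C, bond orders sum to 1 (valence 4) → 3 H
  atom 5: aromatic c, 3 neighbours → 0 H
  atom 6: aromatic c, 2 neighbours → 1 H
  atom 7: aromatic c, 3 neighbours → 0 H
  atom 8: C, bond orders sum to 4 (valence 4) → 0 H
  atom 9: C, bond orders sum to 1 (valence 4) → 3 H
  atom 10: O, bond orders sum to 2 (valence 2) → 0 H
  atom 11: aromatic c, 2 neighbours → 1 H
  atom 12: aromatic c, 2 neighbours → 1 H
  atom 13: aromatic c, 3 neighbours → 0 H
  atom 14: aromatic c, 3 neighbours → 0 H
  atom 15: aromatic c, 2 neighbours → 1 H
  atom 16: aromatic c, 3 neighbours → 0 H
  atom 17: S, bond orders sum to 1 (valence 2) → 1 H
  atom 18: aromatic c, 2 neighbours → 1 H
  atom 19: aromatic c, 2 neighbours → 1 H
  atom 20: aromatic c, 2 neighbours → 1 H
Totals → C:16, H:14, O:3, S:1.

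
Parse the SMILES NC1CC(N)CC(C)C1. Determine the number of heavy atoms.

Every atom symbol written in the SMILES (organic subset) is one heavy atom; implicit H are not written.
Heavy atoms by element → C:7, N:2.
Total: 9.

9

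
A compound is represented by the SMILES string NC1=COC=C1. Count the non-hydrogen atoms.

Every atom symbol written in the SMILES (organic subset) is one heavy atom; implicit H are not written.
Heavy atoms by element → C:4, N:1, O:1.
Total: 6.

6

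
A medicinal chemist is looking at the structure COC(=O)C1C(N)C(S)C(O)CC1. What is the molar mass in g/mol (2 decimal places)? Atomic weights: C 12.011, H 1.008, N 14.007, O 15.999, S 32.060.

205.27 g/mol

First, the molecular formula is C8H15NO3S (counting implicit H from valence).
  C: 8 × 12.011 = 96.088
  H: 15 × 1.008 = 15.120
  N: 1 × 14.007 = 14.007
  O: 3 × 15.999 = 47.997
  S: 1 × 32.060 = 32.060
Sum: 8×12.011 + 15×1.008 + 1×14.007 + 3×15.999 + 1×32.060 = 205.272 → 205.27 g/mol.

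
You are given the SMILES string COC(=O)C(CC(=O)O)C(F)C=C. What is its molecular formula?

C8H11FO4

Walk through each heavy atom and fill implicit hydrogens from standard valence (C 4, N 3, O 2, S 2, halogen 1):
  atom 1: C, bond orders sum to 1 (valence 4) → 3 H
  atom 2: O, bond orders sum to 2 (valence 2) → 0 H
  atom 3: C, bond orders sum to 4 (valence 4) → 0 H
  atom 4: O, bond orders sum to 2 (valence 2) → 0 H
  atom 5: C, bond orders sum to 3 (valence 4) → 1 H
  atom 6: C, bond orders sum to 2 (valence 4) → 2 H
  atom 7: C, bond orders sum to 4 (valence 4) → 0 H
  atom 8: O, bond orders sum to 2 (valence 2) → 0 H
  atom 9: O, bond orders sum to 1 (valence 2) → 1 H
  atom 10: C, bond orders sum to 3 (valence 4) → 1 H
  atom 11: F (halogen, monovalent) → 0 H
  atom 12: C, bond orders sum to 3 (valence 4) → 1 H
  atom 13: C, bond orders sum to 2 (valence 4) → 2 H
Totals → C:8, H:11, F:1, O:4.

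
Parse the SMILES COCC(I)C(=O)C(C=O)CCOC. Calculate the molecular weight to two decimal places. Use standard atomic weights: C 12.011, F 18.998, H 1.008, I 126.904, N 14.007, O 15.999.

314.12 g/mol

First, the molecular formula is C9H15IO4 (counting implicit H from valence).
  C: 9 × 12.011 = 108.099
  H: 15 × 1.008 = 15.120
  I: 1 × 126.904 = 126.904
  O: 4 × 15.999 = 63.996
Sum: 9×12.011 + 15×1.008 + 1×126.904 + 4×15.999 = 314.119 → 314.12 g/mol.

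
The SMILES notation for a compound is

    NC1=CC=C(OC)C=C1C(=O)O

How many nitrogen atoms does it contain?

Scan the SMILES for N atoms (remember two-letter symbols like Cl and Br are single atoms).
Nitrogen count: 1.

1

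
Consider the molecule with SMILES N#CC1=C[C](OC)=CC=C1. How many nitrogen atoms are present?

1

Scan the SMILES for N atoms (remember two-letter symbols like Cl and Br are single atoms).
Nitrogen count: 1.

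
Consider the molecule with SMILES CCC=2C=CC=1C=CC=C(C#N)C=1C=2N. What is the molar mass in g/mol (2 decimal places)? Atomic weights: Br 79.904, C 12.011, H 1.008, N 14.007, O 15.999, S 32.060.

196.25 g/mol

First, the molecular formula is C13H12N2 (counting implicit H from valence).
  C: 13 × 12.011 = 156.143
  H: 12 × 1.008 = 12.096
  N: 2 × 14.007 = 28.014
Sum: 13×12.011 + 12×1.008 + 2×14.007 = 196.253 → 196.25 g/mol.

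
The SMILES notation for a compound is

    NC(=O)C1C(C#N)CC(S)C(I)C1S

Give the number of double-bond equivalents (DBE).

4

Molecular formula: C8H11IN2OS2.
DoU = (2C + 2 + N − H − X) / 2, where X is the halogen count and O/S are ignored.
    = (2·8 + 2 + 2 − 11 − 1) / 2 = 8 / 2 = 4.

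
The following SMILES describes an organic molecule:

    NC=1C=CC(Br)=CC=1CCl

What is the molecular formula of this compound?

C7H7BrClN

Walk through each heavy atom and fill implicit hydrogens from standard valence (C 4, N 3, O 2, S 2, halogen 1):
  atom 1: N, bond orders sum to 1 (valence 3) → 2 H
  atom 2: C, bond orders sum to 4 (valence 4) → 0 H
  atom 3: C, bond orders sum to 3 (valence 4) → 1 H
  atom 4: C, bond orders sum to 3 (valence 4) → 1 H
  atom 5: C, bond orders sum to 4 (valence 4) → 0 H
  atom 6: Br (halogen, monovalent) → 0 H
  atom 7: C, bond orders sum to 3 (valence 4) → 1 H
  atom 8: C, bond orders sum to 4 (valence 4) → 0 H
  atom 9: C, bond orders sum to 2 (valence 4) → 2 H
  atom 10: Cl (halogen, monovalent) → 0 H
Totals → C:7, H:7, Br:1, Cl:1, N:1.
In Hill order: C7H7BrClN.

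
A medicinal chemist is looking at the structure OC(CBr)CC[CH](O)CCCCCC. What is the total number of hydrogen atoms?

Walk through each heavy atom and fill implicit hydrogens from standard valence (C 4, N 3, O 2, S 2, halogen 1):
  atom 1: O, bond orders sum to 1 (valence 2) → 1 H
  atom 2: C, bond orders sum to 3 (valence 4) → 1 H
  atom 3: C, bond orders sum to 2 (valence 4) → 2 H
  atom 4: Br (halogen, monovalent) → 0 H
  atom 5: C, bond orders sum to 2 (valence 4) → 2 H
  atom 6: C, bond orders sum to 2 (valence 4) → 2 H
  atom 7: C with explicit H count 1
  atom 8: O, bond orders sum to 1 (valence 2) → 1 H
  atom 9: C, bond orders sum to 2 (valence 4) → 2 H
  atom 10: C, bond orders sum to 2 (valence 4) → 2 H
  atom 11: C, bond orders sum to 2 (valence 4) → 2 H
  atom 12: C, bond orders sum to 2 (valence 4) → 2 H
  atom 13: C, bond orders sum to 2 (valence 4) → 2 H
  atom 14: C, bond orders sum to 1 (valence 4) → 3 H
Total hydrogens: 23.

23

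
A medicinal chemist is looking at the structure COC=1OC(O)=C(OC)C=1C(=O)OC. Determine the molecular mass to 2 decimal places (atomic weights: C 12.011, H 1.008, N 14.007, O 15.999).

First, the molecular formula is C8H10O6 (counting implicit H from valence).
  C: 8 × 12.011 = 96.088
  H: 10 × 1.008 = 10.080
  O: 6 × 15.999 = 95.994
Sum: 8×12.011 + 10×1.008 + 6×15.999 = 202.162 → 202.16 g/mol.

202.16 g/mol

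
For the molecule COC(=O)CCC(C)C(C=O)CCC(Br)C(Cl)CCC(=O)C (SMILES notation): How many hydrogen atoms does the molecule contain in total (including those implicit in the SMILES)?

Walk through each heavy atom and fill implicit hydrogens from standard valence (C 4, N 3, O 2, S 2, halogen 1):
  atom 1: C, bond orders sum to 1 (valence 4) → 3 H
  atom 2: O, bond orders sum to 2 (valence 2) → 0 H
  atom 3: C, bond orders sum to 4 (valence 4) → 0 H
  atom 4: O, bond orders sum to 2 (valence 2) → 0 H
  atom 5: C, bond orders sum to 2 (valence 4) → 2 H
  atom 6: C, bond orders sum to 2 (valence 4) → 2 H
  atom 7: C, bond orders sum to 3 (valence 4) → 1 H
  atom 8: C, bond orders sum to 1 (valence 4) → 3 H
  atom 9: C, bond orders sum to 3 (valence 4) → 1 H
  atom 10: C, bond orders sum to 3 (valence 4) → 1 H
  atom 11: O, bond orders sum to 2 (valence 2) → 0 H
  atom 12: C, bond orders sum to 2 (valence 4) → 2 H
  atom 13: C, bond orders sum to 2 (valence 4) → 2 H
  atom 14: C, bond orders sum to 3 (valence 4) → 1 H
  atom 15: Br (halogen, monovalent) → 0 H
  atom 16: C, bond orders sum to 3 (valence 4) → 1 H
  atom 17: Cl (halogen, monovalent) → 0 H
  atom 18: C, bond orders sum to 2 (valence 4) → 2 H
  atom 19: C, bond orders sum to 2 (valence 4) → 2 H
  atom 20: C, bond orders sum to 4 (valence 4) → 0 H
  atom 21: O, bond orders sum to 2 (valence 2) → 0 H
  atom 22: C, bond orders sum to 1 (valence 4) → 3 H
Total hydrogens: 26.

26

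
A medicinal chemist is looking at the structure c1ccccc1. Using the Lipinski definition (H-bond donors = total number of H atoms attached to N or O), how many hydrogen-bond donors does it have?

0

Donors: find every N or O and count the H atoms it carries.
  (no N or O atoms present)
Lipinski HBD = 0.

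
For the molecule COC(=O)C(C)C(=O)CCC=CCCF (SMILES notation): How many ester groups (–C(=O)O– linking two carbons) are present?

1

The ester motif appears at heavy-atom position 3 in the SMILES.
Other groups present: 1 alkene, 1 ketone.
Ester count: 1.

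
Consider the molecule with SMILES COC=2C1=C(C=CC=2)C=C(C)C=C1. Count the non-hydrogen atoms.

Every atom symbol written in the SMILES (organic subset) is one heavy atom; implicit H are not written.
Heavy atoms by element → C:12, O:1.
Total: 13.

13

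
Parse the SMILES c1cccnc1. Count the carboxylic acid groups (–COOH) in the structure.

0

Scan the SMILES for the carboxylic acid motif — none present.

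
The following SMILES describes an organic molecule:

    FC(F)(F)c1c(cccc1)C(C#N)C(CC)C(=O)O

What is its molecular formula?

C13H12F3NO2

Walk through each heavy atom and fill implicit hydrogens from standard valence (C 4, N 3, O 2, S 2, halogen 1); for lowercase aromatic atoms, an aromatic c carries 1 H when it has two neighbours and 0 H with three, and aromatic n carries 0 H:
  atom 1: F (halogen, monovalent) → 0 H
  atom 2: C, bond orders sum to 4 (valence 4) → 0 H
  atom 3: F (halogen, monovalent) → 0 H
  atom 4: F (halogen, monovalent) → 0 H
  atom 5: aromatic c, 3 neighbours → 0 H
  atom 6: aromatic c, 3 neighbours → 0 H
  atom 7: aromatic c, 2 neighbours → 1 H
  atom 8: aromatic c, 2 neighbours → 1 H
  atom 9: aromatic c, 2 neighbours → 1 H
  atom 10: aromatic c, 2 neighbours → 1 H
  atom 11: C, bond orders sum to 3 (valence 4) → 1 H
  atom 12: C, bond orders sum to 4 (valence 4) → 0 H
  atom 13: N, bond orders sum to 3 (valence 3) → 0 H
  atom 14: C, bond orders sum to 3 (valence 4) → 1 H
  atom 15: C, bond orders sum to 2 (valence 4) → 2 H
  atom 16: C, bond orders sum to 1 (valence 4) → 3 H
  atom 17: C, bond orders sum to 4 (valence 4) → 0 H
  atom 18: O, bond orders sum to 2 (valence 2) → 0 H
  atom 19: O, bond orders sum to 1 (valence 2) → 1 H
Totals → C:13, H:12, F:3, N:1, O:2.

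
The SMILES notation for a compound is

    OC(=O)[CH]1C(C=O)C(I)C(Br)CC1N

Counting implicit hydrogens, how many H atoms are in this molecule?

Walk through each heavy atom and fill implicit hydrogens from standard valence (C 4, N 3, O 2, S 2, halogen 1):
  atom 1: O, bond orders sum to 1 (valence 2) → 1 H
  atom 2: C, bond orders sum to 4 (valence 4) → 0 H
  atom 3: O, bond orders sum to 2 (valence 2) → 0 H
  atom 4: C with explicit H count 1
  atom 5: C, bond orders sum to 3 (valence 4) → 1 H
  atom 6: C, bond orders sum to 3 (valence 4) → 1 H
  atom 7: O, bond orders sum to 2 (valence 2) → 0 H
  atom 8: C, bond orders sum to 3 (valence 4) → 1 H
  atom 9: I (halogen, monovalent) → 0 H
  atom 10: C, bond orders sum to 3 (valence 4) → 1 H
  atom 11: Br (halogen, monovalent) → 0 H
  atom 12: C, bond orders sum to 2 (valence 4) → 2 H
  atom 13: C, bond orders sum to 3 (valence 4) → 1 H
  atom 14: N, bond orders sum to 1 (valence 3) → 2 H
Total hydrogens: 11.

11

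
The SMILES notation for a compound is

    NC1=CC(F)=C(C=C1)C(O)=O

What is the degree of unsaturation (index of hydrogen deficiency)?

5

Degree of unsaturation = (number of rings) + (number of π bonds).
Ring closures in the SMILES: 1.
π bonds: 4 double bonds (each 1 DoU) → 4 DoU from unsaturation.
Total DoU = 1 + 4 = 5.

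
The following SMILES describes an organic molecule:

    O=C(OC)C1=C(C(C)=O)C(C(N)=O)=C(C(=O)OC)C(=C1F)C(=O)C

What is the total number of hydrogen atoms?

14

Walk through each heavy atom and fill implicit hydrogens from standard valence (C 4, N 3, O 2, S 2, halogen 1):
  atom 1: O, bond orders sum to 2 (valence 2) → 0 H
  atom 2: C, bond orders sum to 4 (valence 4) → 0 H
  atom 3: O, bond orders sum to 2 (valence 2) → 0 H
  atom 4: C, bond orders sum to 1 (valence 4) → 3 H
  atom 5: C, bond orders sum to 4 (valence 4) → 0 H
  atom 6: C, bond orders sum to 4 (valence 4) → 0 H
  atom 7: C, bond orders sum to 4 (valence 4) → 0 H
  atom 8: C, bond orders sum to 1 (valence 4) → 3 H
  atom 9: O, bond orders sum to 2 (valence 2) → 0 H
  atom 10: C, bond orders sum to 4 (valence 4) → 0 H
  atom 11: C, bond orders sum to 4 (valence 4) → 0 H
  atom 12: N, bond orders sum to 1 (valence 3) → 2 H
  atom 13: O, bond orders sum to 2 (valence 2) → 0 H
  atom 14: C, bond orders sum to 4 (valence 4) → 0 H
  atom 15: C, bond orders sum to 4 (valence 4) → 0 H
  atom 16: O, bond orders sum to 2 (valence 2) → 0 H
  atom 17: O, bond orders sum to 2 (valence 2) → 0 H
  atom 18: C, bond orders sum to 1 (valence 4) → 3 H
  atom 19: C, bond orders sum to 4 (valence 4) → 0 H
  atom 20: C, bond orders sum to 4 (valence 4) → 0 H
  atom 21: F (halogen, monovalent) → 0 H
  atom 22: C, bond orders sum to 4 (valence 4) → 0 H
  atom 23: O, bond orders sum to 2 (valence 2) → 0 H
  atom 24: C, bond orders sum to 1 (valence 4) → 3 H
Total hydrogens: 14.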